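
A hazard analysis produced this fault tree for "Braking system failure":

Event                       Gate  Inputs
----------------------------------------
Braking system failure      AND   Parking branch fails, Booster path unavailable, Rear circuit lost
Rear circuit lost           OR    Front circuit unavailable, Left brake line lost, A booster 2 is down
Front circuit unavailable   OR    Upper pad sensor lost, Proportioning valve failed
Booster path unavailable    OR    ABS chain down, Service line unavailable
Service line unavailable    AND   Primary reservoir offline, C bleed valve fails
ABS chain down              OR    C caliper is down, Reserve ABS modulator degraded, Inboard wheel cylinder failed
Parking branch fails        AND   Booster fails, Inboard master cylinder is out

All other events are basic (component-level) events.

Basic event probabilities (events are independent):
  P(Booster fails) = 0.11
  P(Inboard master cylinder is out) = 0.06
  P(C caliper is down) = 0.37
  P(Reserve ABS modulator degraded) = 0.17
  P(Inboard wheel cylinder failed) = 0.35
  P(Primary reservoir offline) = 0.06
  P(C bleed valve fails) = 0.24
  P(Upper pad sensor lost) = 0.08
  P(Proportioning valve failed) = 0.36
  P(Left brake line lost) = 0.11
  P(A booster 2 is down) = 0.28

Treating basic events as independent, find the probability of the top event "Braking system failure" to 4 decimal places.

0.0027

P(Parking branch fails) [AND] = 0.11 × 0.06 = 0.006600
P(ABS chain down) [OR] = 1 − (1−0.37) × (1−0.17) × (1−0.35) = 0.660115
P(Service line unavailable) [AND] = 0.06 × 0.24 = 0.014400
P(Booster path unavailable) [OR] = 1 − (1−0.660115) × (1−0.014400) = 0.665009
P(Front circuit unavailable) [OR] = 1 − (1−0.08) × (1−0.36) = 0.411200
P(Rear circuit lost) [OR] = 1 − (1−0.411200) × (1−0.11) × (1−0.28) = 0.622697
P(Braking system failure) [AND] = 0.006600 × 0.665009 × 0.622697 = 0.002733
Rounded to 4 decimal places: P(Braking system failure) ≈ 0.0027.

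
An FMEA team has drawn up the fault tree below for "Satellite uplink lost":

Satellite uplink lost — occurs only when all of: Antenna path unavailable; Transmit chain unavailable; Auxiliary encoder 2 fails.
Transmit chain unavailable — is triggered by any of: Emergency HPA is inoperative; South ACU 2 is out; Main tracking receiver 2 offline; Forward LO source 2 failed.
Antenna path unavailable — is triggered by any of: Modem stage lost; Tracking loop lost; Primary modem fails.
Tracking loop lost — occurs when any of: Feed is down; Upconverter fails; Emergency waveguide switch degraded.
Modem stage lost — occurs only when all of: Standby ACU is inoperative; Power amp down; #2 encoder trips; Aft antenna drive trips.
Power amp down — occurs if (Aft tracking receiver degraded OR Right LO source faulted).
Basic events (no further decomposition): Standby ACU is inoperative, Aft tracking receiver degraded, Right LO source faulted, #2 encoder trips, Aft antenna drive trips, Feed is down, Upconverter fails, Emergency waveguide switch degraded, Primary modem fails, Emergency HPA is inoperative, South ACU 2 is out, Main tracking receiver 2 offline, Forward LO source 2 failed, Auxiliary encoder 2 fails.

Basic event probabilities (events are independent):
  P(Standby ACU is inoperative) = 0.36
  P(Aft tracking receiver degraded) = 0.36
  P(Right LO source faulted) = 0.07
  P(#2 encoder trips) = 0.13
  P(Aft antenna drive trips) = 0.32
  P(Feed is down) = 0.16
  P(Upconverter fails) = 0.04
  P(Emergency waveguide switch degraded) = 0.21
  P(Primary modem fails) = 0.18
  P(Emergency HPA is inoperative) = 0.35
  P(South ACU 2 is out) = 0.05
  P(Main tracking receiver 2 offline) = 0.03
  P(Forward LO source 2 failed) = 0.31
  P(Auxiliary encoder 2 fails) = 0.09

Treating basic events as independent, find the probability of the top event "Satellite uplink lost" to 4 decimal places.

0.0254

P(Power amp down) [OR] = 1 − (1−0.36) × (1−0.07) = 0.404800
P(Modem stage lost) [AND] = 0.36 × 0.404800 × 0.13 × 0.32 = 0.006062
P(Tracking loop lost) [OR] = 1 − (1−0.16) × (1−0.04) × (1−0.21) = 0.362944
P(Antenna path unavailable) [OR] = 1 − (1−0.006062) × (1−0.362944) × (1−0.18) = 0.480781
P(Transmit chain unavailable) [OR] = 1 − (1−0.35) × (1−0.05) × (1−0.03) × (1−0.31) = 0.586707
P(Satellite uplink lost) [AND] = 0.480781 × 0.586707 × 0.09 = 0.025387
Rounded to 4 decimal places: P(Satellite uplink lost) ≈ 0.0254.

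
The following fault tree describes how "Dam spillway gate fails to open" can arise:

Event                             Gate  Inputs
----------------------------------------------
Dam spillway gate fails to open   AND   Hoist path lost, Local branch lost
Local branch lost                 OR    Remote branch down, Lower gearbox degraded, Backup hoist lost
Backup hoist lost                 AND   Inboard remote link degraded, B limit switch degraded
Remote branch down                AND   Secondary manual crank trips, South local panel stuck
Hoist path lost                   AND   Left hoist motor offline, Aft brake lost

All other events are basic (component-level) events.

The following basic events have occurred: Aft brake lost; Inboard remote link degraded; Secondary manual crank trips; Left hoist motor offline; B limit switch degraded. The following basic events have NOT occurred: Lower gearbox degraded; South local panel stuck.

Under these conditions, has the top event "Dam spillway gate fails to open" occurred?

Yes

Hoist path lost [AND]: Left hoist motor offline=occurs, Aft brake lost=occurs → all inputs occur → occurs.
Remote branch down [AND]: Secondary manual crank trips=occurs, South local panel stuck=not → not all inputs occur → does not occur.
Backup hoist lost [AND]: Inboard remote link degraded=occurs, B limit switch degraded=occurs → all inputs occur → occurs.
Local branch lost [OR]: Remote branch down=not, Lower gearbox degraded=not, Backup hoist lost=occurs → at least one input occurs → occurs.
Dam spillway gate fails to open [AND]: Hoist path lost=occurs, Local branch lost=occurs → all inputs occur → occurs.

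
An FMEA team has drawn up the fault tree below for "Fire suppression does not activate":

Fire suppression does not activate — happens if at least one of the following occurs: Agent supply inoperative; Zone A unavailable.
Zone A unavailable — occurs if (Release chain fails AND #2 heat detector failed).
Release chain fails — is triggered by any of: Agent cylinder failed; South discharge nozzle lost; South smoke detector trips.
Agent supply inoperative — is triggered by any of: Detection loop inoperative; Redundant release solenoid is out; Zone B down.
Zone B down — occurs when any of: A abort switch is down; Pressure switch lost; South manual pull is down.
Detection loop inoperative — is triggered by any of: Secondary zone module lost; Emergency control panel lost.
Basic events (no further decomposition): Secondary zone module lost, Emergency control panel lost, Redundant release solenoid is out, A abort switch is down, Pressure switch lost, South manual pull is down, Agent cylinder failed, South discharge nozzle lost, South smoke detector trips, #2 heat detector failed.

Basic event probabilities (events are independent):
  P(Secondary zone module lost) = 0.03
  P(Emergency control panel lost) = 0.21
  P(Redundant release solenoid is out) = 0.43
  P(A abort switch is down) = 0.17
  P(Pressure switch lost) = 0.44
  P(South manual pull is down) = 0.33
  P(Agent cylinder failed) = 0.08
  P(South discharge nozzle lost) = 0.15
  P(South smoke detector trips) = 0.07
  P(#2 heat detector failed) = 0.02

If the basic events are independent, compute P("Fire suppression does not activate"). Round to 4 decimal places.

0.8647

P(Detection loop inoperative) [OR] = 1 − (1−0.03) × (1−0.21) = 0.233700
P(Zone B down) [OR] = 1 − (1−0.17) × (1−0.44) × (1−0.33) = 0.688584
P(Agent supply inoperative) [OR] = 1 − (1−0.233700) × (1−0.43) × (1−0.688584) = 0.863976
P(Release chain fails) [OR] = 1 − (1−0.08) × (1−0.15) × (1−0.07) = 0.272740
P(Zone A unavailable) [AND] = 0.272740 × 0.02 = 0.005455
P(Fire suppression does not activate) [OR] = 1 − (1−0.863976) × (1−0.005455) = 0.864718
Rounded to 4 decimal places: P(Fire suppression does not activate) ≈ 0.8647.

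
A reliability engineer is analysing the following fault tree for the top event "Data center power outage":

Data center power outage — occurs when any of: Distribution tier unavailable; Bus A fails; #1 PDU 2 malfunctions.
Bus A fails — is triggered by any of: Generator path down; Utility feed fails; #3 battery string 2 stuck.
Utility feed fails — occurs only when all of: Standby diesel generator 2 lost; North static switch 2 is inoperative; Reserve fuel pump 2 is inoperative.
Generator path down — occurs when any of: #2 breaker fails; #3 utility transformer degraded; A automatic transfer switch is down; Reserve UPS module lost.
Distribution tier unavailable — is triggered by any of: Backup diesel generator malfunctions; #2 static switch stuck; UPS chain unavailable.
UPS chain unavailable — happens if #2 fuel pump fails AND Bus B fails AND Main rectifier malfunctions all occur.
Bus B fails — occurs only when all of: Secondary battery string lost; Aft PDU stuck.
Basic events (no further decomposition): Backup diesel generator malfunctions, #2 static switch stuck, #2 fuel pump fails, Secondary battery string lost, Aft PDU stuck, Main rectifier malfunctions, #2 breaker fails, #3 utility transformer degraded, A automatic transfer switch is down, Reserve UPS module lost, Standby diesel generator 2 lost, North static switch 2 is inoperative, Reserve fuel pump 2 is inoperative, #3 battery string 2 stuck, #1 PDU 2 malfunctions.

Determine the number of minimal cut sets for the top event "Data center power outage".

10

Bus B fails [AND]: one cut set from each child combined → 1 × 1 = 1 cut set(s).
UPS chain unavailable [AND]: one cut set from each child combined → 1 × 1 × 1 = 1 cut set(s).
Distribution tier unavailable [OR]: union of children's cut sets → 3 cut set(s).
Generator path down [OR]: union of children's cut sets → 4 cut set(s).
Utility feed fails [AND]: one cut set from each child combined → 1 × 1 × 1 = 1 cut set(s).
Bus A fails [OR]: union of children's cut sets → 6 cut set(s).
Data center power outage [OR]: union of children's cut sets → 10 cut set(s).
Minimal cut sets: {Backup diesel generator malfunctions}; {#2 static switch stuck}; {#2 fuel pump fails, Aft PDU stuck, Main rectifier malfunctions, Secondary battery string lost}; {#2 breaker fails}; {#3 utility transformer degraded}; {A automatic transfer switch is down}; {Reserve UPS module lost}; {North static switch 2 is inoperative, Reserve fuel pump 2 is inoperative, Standby diesel generator 2 lost}; {#3 battery string 2 stuck}; {#1 PDU 2 malfunctions}.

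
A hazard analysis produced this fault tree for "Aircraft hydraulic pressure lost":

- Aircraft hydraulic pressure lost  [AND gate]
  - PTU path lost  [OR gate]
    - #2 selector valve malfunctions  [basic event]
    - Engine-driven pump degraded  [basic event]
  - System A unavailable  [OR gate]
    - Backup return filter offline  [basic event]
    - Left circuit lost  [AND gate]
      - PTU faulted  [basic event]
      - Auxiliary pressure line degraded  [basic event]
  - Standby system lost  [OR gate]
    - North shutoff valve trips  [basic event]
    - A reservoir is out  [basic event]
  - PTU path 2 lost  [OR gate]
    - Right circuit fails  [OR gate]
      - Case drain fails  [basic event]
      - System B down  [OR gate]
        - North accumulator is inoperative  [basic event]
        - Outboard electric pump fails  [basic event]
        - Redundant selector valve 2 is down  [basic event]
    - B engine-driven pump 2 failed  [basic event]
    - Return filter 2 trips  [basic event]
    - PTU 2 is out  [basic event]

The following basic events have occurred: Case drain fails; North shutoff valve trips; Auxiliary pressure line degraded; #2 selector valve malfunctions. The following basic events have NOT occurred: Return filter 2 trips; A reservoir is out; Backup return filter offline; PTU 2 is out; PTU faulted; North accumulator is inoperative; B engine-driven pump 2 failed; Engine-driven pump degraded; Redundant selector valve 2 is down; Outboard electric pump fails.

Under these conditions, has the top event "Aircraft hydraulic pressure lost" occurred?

PTU path lost [OR]: #2 selector valve malfunctions=occurs, Engine-driven pump degraded=not → at least one input occurs → occurs.
Left circuit lost [AND]: PTU faulted=not, Auxiliary pressure line degraded=occurs → not all inputs occur → does not occur.
System A unavailable [OR]: Backup return filter offline=not, Left circuit lost=not → no input occurs → does not occur.
Standby system lost [OR]: North shutoff valve trips=occurs, A reservoir is out=not → at least one input occurs → occurs.
System B down [OR]: North accumulator is inoperative=not, Outboard electric pump fails=not, Redundant selector valve 2 is down=not → no input occurs → does not occur.
Right circuit fails [OR]: Case drain fails=occurs, System B down=not → at least one input occurs → occurs.
PTU path 2 lost [OR]: Right circuit fails=occurs, B engine-driven pump 2 failed=not, Return filter 2 trips=not, PTU 2 is out=not → at least one input occurs → occurs.
Aircraft hydraulic pressure lost [AND]: PTU path lost=occurs, System A unavailable=not, Standby system lost=occurs, PTU path 2 lost=occurs → not all inputs occur → does not occur.

No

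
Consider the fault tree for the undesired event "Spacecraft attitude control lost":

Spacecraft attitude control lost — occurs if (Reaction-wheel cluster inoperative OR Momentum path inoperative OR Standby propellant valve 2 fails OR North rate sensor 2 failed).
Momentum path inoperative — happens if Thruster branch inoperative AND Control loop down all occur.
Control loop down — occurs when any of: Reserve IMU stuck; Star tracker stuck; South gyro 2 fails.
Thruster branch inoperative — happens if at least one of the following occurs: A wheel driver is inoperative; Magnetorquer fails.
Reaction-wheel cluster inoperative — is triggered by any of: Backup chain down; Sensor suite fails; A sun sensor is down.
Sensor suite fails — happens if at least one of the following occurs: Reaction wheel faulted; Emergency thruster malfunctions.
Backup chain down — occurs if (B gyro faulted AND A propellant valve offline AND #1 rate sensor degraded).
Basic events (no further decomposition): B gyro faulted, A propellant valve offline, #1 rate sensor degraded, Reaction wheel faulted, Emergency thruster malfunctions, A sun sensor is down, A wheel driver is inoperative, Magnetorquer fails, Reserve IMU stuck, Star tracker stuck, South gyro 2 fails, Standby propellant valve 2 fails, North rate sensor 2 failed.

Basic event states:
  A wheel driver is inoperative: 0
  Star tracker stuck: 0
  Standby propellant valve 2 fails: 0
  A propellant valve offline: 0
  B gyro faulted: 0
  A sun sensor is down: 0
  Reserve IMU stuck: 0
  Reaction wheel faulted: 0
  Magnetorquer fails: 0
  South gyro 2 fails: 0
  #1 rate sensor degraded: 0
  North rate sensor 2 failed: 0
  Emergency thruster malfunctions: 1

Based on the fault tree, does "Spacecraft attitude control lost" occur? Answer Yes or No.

Backup chain down [AND]: B gyro faulted=not, A propellant valve offline=not, #1 rate sensor degraded=not → not all inputs occur → does not occur.
Sensor suite fails [OR]: Reaction wheel faulted=not, Emergency thruster malfunctions=occurs → at least one input occurs → occurs.
Reaction-wheel cluster inoperative [OR]: Backup chain down=not, Sensor suite fails=occurs, A sun sensor is down=not → at least one input occurs → occurs.
Thruster branch inoperative [OR]: A wheel driver is inoperative=not, Magnetorquer fails=not → no input occurs → does not occur.
Control loop down [OR]: Reserve IMU stuck=not, Star tracker stuck=not, South gyro 2 fails=not → no input occurs → does not occur.
Momentum path inoperative [AND]: Thruster branch inoperative=not, Control loop down=not → not all inputs occur → does not occur.
Spacecraft attitude control lost [OR]: Reaction-wheel cluster inoperative=occurs, Momentum path inoperative=not, Standby propellant valve 2 fails=not, North rate sensor 2 failed=not → at least one input occurs → occurs.

Yes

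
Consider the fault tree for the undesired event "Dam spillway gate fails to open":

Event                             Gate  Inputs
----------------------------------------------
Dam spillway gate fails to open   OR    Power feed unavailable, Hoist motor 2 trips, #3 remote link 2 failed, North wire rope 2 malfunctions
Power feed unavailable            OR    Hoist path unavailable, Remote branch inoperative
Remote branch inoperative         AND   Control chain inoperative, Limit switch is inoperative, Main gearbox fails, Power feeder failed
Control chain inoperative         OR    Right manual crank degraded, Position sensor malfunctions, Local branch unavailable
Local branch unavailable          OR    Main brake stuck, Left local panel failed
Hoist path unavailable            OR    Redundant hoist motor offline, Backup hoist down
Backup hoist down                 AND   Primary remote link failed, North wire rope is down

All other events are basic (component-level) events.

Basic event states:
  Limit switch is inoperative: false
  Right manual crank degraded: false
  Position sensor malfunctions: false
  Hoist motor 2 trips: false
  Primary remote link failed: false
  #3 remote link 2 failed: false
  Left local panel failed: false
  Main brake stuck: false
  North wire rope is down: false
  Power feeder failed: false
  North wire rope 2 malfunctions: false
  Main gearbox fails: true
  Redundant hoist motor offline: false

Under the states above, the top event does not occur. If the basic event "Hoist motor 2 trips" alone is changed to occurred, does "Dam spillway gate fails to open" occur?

Yes

Counterfactual: set "Hoist motor 2 trips" to occurred.
Backup hoist down [AND]: Primary remote link failed=not, North wire rope is down=not → not all inputs occur → does not occur.
Hoist path unavailable [OR]: Redundant hoist motor offline=not, Backup hoist down=not → no input occurs → does not occur.
Local branch unavailable [OR]: Main brake stuck=not, Left local panel failed=not → no input occurs → does not occur.
Control chain inoperative [OR]: Right manual crank degraded=not, Position sensor malfunctions=not, Local branch unavailable=not → no input occurs → does not occur.
Remote branch inoperative [AND]: Control chain inoperative=not, Limit switch is inoperative=not, Main gearbox fails=occurs, Power feeder failed=not → not all inputs occur → does not occur.
Power feed unavailable [OR]: Hoist path unavailable=not, Remote branch inoperative=not → no input occurs → does not occur.
Dam spillway gate fails to open [OR]: Power feed unavailable=not, Hoist motor 2 trips=occurs, #3 remote link 2 failed=not, North wire rope 2 malfunctions=not → at least one input occurs → occurs.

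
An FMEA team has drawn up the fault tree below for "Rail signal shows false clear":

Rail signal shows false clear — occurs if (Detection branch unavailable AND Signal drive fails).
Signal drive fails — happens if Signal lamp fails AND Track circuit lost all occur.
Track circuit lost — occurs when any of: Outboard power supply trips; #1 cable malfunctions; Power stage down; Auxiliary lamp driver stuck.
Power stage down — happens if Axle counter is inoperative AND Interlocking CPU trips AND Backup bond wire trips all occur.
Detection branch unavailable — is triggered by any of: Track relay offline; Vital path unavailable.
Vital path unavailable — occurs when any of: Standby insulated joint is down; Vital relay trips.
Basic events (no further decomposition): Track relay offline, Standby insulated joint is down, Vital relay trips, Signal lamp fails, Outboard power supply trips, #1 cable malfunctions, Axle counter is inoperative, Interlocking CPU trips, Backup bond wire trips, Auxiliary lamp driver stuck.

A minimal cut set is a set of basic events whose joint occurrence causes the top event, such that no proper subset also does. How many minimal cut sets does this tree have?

12

Vital path unavailable [OR]: union of children's cut sets → 2 cut set(s).
Detection branch unavailable [OR]: union of children's cut sets → 3 cut set(s).
Power stage down [AND]: one cut set from each child combined → 1 × 1 × 1 = 1 cut set(s).
Track circuit lost [OR]: union of children's cut sets → 4 cut set(s).
Signal drive fails [AND]: one cut set from each child combined → 1 × 4 = 4 cut set(s).
Rail signal shows false clear [AND]: one cut set from each child combined → 3 × 4 = 12 cut set(s).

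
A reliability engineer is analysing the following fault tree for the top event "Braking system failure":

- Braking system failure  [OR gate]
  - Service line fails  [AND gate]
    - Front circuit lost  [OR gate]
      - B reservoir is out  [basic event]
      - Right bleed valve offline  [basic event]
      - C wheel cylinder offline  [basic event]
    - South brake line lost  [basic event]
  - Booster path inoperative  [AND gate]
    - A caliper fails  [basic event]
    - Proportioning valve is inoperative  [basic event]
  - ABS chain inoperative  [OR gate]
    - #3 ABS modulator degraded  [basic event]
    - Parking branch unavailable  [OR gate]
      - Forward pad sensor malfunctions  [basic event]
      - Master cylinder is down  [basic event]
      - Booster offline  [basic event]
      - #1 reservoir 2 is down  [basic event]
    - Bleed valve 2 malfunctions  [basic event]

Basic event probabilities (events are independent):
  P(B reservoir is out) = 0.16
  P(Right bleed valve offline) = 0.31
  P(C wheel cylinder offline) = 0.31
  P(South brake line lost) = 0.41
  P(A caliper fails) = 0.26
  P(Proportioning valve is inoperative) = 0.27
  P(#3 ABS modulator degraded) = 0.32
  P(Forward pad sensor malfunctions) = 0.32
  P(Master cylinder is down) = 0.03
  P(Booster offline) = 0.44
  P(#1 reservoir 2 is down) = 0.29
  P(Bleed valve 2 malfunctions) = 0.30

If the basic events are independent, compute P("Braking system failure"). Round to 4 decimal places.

P(Front circuit lost) [OR] = 1 − (1−0.16) × (1−0.31) × (1−0.31) = 0.600076
P(Service line fails) [AND] = 0.600076 × 0.41 = 0.246031
P(Booster path inoperative) [AND] = 0.26 × 0.27 = 0.070200
P(Parking branch unavailable) [OR] = 1 − (1−0.32) × (1−0.03) × (1−0.44) × (1−0.29) = 0.737743
P(ABS chain inoperative) [OR] = 1 − (1−0.32) × (1−0.737743) × (1−0.30) = 0.875166
P(Braking system failure) [OR] = 1 − (1−0.246031) × (1−0.070200) × (1−0.875166) = 0.912486
Rounded to 4 decimal places: P(Braking system failure) ≈ 0.9125.

0.9125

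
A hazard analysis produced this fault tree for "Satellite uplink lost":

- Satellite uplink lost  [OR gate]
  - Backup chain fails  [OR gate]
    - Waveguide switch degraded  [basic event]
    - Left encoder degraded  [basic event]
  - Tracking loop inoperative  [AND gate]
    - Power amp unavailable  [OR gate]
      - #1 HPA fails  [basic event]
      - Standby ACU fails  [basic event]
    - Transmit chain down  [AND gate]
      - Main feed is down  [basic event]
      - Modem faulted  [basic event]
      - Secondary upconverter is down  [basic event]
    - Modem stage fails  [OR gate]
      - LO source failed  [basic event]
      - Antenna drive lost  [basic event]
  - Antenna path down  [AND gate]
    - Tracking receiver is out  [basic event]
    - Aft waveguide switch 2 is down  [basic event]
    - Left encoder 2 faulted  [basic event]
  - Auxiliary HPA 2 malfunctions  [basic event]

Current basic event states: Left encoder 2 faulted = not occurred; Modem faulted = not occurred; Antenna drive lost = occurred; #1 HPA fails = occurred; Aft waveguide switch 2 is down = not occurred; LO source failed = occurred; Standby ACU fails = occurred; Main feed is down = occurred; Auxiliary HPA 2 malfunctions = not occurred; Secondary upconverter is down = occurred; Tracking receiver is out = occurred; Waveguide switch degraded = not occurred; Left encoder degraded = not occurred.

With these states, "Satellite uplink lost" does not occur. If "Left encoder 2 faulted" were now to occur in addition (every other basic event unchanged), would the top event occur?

Counterfactual: set "Left encoder 2 faulted" to occurred.
Backup chain fails [OR]: Waveguide switch degraded=not, Left encoder degraded=not → no input occurs → does not occur.
Power amp unavailable [OR]: #1 HPA fails=occurs, Standby ACU fails=occurs → at least one input occurs → occurs.
Transmit chain down [AND]: Main feed is down=occurs, Modem faulted=not, Secondary upconverter is down=occurs → not all inputs occur → does not occur.
Modem stage fails [OR]: LO source failed=occurs, Antenna drive lost=occurs → at least one input occurs → occurs.
Tracking loop inoperative [AND]: Power amp unavailable=occurs, Transmit chain down=not, Modem stage fails=occurs → not all inputs occur → does not occur.
Antenna path down [AND]: Tracking receiver is out=occurs, Aft waveguide switch 2 is down=not, Left encoder 2 faulted=occurs → not all inputs occur → does not occur.
Satellite uplink lost [OR]: Backup chain fails=not, Tracking loop inoperative=not, Antenna path down=not, Auxiliary HPA 2 malfunctions=not → no input occurs → does not occur.

No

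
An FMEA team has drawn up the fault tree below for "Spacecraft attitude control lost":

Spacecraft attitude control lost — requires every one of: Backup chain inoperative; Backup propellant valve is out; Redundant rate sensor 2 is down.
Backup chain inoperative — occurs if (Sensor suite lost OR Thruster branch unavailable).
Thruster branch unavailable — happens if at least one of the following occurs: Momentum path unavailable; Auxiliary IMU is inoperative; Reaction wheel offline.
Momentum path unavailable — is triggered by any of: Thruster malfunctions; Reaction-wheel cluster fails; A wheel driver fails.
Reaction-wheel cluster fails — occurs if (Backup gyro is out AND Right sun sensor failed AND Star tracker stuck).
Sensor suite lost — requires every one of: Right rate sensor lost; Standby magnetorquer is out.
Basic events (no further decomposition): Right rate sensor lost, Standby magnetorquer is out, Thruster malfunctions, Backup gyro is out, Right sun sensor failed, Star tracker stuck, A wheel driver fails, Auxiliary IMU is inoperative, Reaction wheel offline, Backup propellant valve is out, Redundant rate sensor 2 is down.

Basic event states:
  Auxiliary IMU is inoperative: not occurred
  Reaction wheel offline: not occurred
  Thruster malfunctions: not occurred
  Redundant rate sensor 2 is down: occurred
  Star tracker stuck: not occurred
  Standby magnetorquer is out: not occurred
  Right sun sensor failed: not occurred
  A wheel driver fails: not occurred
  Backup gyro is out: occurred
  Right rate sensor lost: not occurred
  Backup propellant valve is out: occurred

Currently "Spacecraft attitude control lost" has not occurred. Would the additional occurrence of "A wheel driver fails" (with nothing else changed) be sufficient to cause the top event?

Yes

Counterfactual: set "A wheel driver fails" to occurred.
Sensor suite lost [AND]: Right rate sensor lost=not, Standby magnetorquer is out=not → not all inputs occur → does not occur.
Reaction-wheel cluster fails [AND]: Backup gyro is out=occurs, Right sun sensor failed=not, Star tracker stuck=not → not all inputs occur → does not occur.
Momentum path unavailable [OR]: Thruster malfunctions=not, Reaction-wheel cluster fails=not, A wheel driver fails=occurs → at least one input occurs → occurs.
Thruster branch unavailable [OR]: Momentum path unavailable=occurs, Auxiliary IMU is inoperative=not, Reaction wheel offline=not → at least one input occurs → occurs.
Backup chain inoperative [OR]: Sensor suite lost=not, Thruster branch unavailable=occurs → at least one input occurs → occurs.
Spacecraft attitude control lost [AND]: Backup chain inoperative=occurs, Backup propellant valve is out=occurs, Redundant rate sensor 2 is down=occurs → all inputs occur → occurs.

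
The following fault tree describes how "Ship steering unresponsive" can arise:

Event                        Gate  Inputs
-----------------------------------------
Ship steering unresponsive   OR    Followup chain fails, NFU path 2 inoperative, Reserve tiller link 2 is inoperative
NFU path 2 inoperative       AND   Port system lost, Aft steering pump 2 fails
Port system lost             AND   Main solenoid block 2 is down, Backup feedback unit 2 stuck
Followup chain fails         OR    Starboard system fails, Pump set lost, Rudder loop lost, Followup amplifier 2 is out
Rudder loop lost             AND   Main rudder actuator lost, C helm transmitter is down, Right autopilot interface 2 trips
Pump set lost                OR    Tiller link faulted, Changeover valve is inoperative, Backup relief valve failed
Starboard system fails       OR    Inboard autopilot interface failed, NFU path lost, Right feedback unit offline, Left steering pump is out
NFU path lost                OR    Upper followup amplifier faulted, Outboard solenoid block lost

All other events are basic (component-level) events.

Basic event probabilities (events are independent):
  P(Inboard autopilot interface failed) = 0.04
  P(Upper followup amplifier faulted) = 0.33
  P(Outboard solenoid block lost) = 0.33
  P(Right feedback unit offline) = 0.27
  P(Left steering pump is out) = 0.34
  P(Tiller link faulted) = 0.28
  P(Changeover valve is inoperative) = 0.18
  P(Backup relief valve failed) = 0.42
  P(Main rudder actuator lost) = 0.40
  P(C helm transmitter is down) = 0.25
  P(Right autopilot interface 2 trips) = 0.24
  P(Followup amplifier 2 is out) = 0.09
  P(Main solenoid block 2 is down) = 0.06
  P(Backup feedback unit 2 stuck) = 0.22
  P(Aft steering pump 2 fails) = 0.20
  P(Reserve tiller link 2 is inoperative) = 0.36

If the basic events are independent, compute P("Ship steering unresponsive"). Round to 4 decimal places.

0.9597

P(NFU path lost) [OR] = 1 − (1−0.33) × (1−0.33) = 0.551100
P(Starboard system fails) [OR] = 1 − (1−0.04) × (1−0.551100) × (1−0.27) × (1−0.34) = 0.792371
P(Pump set lost) [OR] = 1 − (1−0.28) × (1−0.18) × (1−0.42) = 0.657568
P(Rudder loop lost) [AND] = 0.40 × 0.25 × 0.24 = 0.024000
P(Followup chain fails) [OR] = 1 − (1−0.792371) × (1−0.657568) × (1−0.024000) × (1−0.09) = 0.936853
P(Port system lost) [AND] = 0.06 × 0.22 = 0.013200
P(NFU path 2 inoperative) [AND] = 0.013200 × 0.20 = 0.002640
P(Ship steering unresponsive) [OR] = 1 − (1−0.936853) × (1−0.002640) × (1−0.36) = 0.959693
Rounded to 4 decimal places: P(Ship steering unresponsive) ≈ 0.9597.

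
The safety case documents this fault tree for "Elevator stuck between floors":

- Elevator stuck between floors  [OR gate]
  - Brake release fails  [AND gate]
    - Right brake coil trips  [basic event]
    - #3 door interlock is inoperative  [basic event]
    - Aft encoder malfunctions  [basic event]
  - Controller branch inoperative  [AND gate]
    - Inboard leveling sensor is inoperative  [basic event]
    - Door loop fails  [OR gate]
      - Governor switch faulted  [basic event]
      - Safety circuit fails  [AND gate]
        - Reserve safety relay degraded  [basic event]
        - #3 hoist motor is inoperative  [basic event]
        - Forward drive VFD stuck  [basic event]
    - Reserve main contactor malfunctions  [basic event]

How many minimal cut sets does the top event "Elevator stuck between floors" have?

Brake release fails [AND]: one cut set from each child combined → 1 × 1 × 1 = 1 cut set(s).
Safety circuit fails [AND]: one cut set from each child combined → 1 × 1 × 1 = 1 cut set(s).
Door loop fails [OR]: union of children's cut sets → 2 cut set(s).
Controller branch inoperative [AND]: one cut set from each child combined → 1 × 2 × 1 = 2 cut set(s).
Elevator stuck between floors [OR]: union of children's cut sets → 3 cut set(s).
Minimal cut sets: {#3 door interlock is inoperative, Aft encoder malfunctions, Right brake coil trips}; {Governor switch faulted, Inboard leveling sensor is inoperative, Reserve main contactor malfunctions}; {#3 hoist motor is inoperative, Forward drive VFD stuck, Inboard leveling sensor is inoperative, Reserve main contactor malfunctions, Reserve safety relay degraded}.

3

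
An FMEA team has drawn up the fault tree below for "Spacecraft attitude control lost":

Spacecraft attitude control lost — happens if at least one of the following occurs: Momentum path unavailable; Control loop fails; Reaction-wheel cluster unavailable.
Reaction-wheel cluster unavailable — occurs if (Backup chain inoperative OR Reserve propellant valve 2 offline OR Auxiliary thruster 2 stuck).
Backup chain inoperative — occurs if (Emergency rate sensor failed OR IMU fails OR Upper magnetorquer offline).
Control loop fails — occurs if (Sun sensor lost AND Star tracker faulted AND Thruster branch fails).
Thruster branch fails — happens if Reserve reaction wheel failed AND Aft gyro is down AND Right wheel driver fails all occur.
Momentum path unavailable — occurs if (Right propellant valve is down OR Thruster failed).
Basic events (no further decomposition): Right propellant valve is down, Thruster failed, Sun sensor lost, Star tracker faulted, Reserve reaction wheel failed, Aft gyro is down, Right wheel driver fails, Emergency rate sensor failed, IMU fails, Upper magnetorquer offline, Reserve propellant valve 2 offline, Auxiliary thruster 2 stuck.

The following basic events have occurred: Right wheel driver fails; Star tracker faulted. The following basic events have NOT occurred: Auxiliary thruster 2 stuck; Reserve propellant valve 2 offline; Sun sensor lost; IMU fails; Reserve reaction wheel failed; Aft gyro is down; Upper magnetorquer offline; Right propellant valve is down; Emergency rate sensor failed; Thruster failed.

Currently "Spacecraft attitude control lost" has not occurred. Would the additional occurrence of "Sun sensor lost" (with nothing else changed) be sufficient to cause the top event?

No

Counterfactual: set "Sun sensor lost" to occurred.
Momentum path unavailable [OR]: Right propellant valve is down=not, Thruster failed=not → no input occurs → does not occur.
Thruster branch fails [AND]: Reserve reaction wheel failed=not, Aft gyro is down=not, Right wheel driver fails=occurs → not all inputs occur → does not occur.
Control loop fails [AND]: Sun sensor lost=occurs, Star tracker faulted=occurs, Thruster branch fails=not → not all inputs occur → does not occur.
Backup chain inoperative [OR]: Emergency rate sensor failed=not, IMU fails=not, Upper magnetorquer offline=not → no input occurs → does not occur.
Reaction-wheel cluster unavailable [OR]: Backup chain inoperative=not, Reserve propellant valve 2 offline=not, Auxiliary thruster 2 stuck=not → no input occurs → does not occur.
Spacecraft attitude control lost [OR]: Momentum path unavailable=not, Control loop fails=not, Reaction-wheel cluster unavailable=not → no input occurs → does not occur.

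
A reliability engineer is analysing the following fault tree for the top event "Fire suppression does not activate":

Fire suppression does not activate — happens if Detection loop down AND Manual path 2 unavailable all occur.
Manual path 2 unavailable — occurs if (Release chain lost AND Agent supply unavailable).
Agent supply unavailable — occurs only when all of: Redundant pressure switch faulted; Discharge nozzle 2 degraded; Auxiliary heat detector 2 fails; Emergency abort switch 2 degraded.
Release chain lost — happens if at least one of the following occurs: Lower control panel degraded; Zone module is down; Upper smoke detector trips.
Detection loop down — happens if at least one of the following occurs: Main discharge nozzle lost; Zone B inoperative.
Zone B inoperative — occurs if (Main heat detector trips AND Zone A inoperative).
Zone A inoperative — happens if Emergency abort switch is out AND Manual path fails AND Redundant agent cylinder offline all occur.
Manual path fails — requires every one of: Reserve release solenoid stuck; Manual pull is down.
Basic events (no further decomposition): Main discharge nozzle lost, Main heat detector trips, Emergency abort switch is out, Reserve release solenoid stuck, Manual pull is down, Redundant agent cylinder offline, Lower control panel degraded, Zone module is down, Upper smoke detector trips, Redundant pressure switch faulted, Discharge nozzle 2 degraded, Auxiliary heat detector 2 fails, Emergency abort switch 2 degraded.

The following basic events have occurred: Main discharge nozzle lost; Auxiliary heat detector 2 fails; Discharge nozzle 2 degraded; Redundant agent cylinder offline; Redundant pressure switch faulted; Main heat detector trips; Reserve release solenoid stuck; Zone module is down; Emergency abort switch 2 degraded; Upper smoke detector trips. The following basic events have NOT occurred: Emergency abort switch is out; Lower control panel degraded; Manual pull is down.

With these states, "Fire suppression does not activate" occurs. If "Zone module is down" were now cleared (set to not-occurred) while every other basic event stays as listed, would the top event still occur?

Yes

Counterfactual: set "Zone module is down" to not occurred.
Manual path fails [AND]: Reserve release solenoid stuck=occurs, Manual pull is down=not → not all inputs occur → does not occur.
Zone A inoperative [AND]: Emergency abort switch is out=not, Manual path fails=not, Redundant agent cylinder offline=occurs → not all inputs occur → does not occur.
Zone B inoperative [AND]: Main heat detector trips=occurs, Zone A inoperative=not → not all inputs occur → does not occur.
Detection loop down [OR]: Main discharge nozzle lost=occurs, Zone B inoperative=not → at least one input occurs → occurs.
Release chain lost [OR]: Lower control panel degraded=not, Zone module is down=not, Upper smoke detector trips=occurs → at least one input occurs → occurs.
Agent supply unavailable [AND]: Redundant pressure switch faulted=occurs, Discharge nozzle 2 degraded=occurs, Auxiliary heat detector 2 fails=occurs, Emergency abort switch 2 degraded=occurs → all inputs occur → occurs.
Manual path 2 unavailable [AND]: Release chain lost=occurs, Agent supply unavailable=occurs → all inputs occur → occurs.
Fire suppression does not activate [AND]: Detection loop down=occurs, Manual path 2 unavailable=occurs → all inputs occur → occurs.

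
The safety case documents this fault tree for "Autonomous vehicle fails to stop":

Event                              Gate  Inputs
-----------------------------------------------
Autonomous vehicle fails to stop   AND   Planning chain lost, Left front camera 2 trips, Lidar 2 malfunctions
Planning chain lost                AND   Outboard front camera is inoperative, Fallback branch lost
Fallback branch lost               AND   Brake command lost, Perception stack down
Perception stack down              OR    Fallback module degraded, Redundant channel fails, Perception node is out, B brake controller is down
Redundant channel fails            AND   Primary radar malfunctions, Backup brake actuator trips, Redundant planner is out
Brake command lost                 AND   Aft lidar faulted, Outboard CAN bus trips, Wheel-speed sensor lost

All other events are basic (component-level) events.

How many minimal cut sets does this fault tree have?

Brake command lost [AND]: one cut set from each child combined → 1 × 1 × 1 = 1 cut set(s).
Redundant channel fails [AND]: one cut set from each child combined → 1 × 1 × 1 = 1 cut set(s).
Perception stack down [OR]: union of children's cut sets → 4 cut set(s).
Fallback branch lost [AND]: one cut set from each child combined → 1 × 4 = 4 cut set(s).
Planning chain lost [AND]: one cut set from each child combined → 1 × 4 = 4 cut set(s).
Autonomous vehicle fails to stop [AND]: one cut set from each child combined → 4 × 1 × 1 = 4 cut set(s).
Minimal cut sets: {Aft lidar faulted, Fallback module degraded, Left front camera 2 trips, Lidar 2 malfunctions, Outboard CAN bus trips, Outboard front camera is inoperative, Wheel-speed sensor lost}; {Aft lidar faulted, Backup brake actuator trips, Left front camera 2 trips, Lidar 2 malfunctions, Outboard CAN bus trips, Outboard front camera is inoperative, Primary radar malfunctions, Redundant planner is out, Wheel-speed sensor lost}; {Aft lidar faulted, Left front camera 2 trips, Lidar 2 malfunctions, Outboard CAN bus trips, Outboard front camera is inoperative, Perception node is out, Wheel-speed sensor lost}; {Aft lidar faulted, B brake controller is down, Left front camera 2 trips, Lidar 2 malfunctions, Outboard CAN bus trips, Outboard front camera is inoperative, Wheel-speed sensor lost}.

4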